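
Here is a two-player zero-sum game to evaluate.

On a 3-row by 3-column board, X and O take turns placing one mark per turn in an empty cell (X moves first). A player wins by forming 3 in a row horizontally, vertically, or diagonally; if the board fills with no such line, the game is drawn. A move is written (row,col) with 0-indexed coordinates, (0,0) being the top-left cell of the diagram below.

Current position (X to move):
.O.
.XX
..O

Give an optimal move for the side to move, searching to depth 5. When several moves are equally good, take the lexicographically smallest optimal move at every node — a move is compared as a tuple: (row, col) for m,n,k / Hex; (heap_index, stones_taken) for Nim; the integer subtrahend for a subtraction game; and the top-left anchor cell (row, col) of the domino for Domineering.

X's best at [.O./.XX/..O]: (0,2)

p1 X@[.O./.XX/..O]: (0,0)[XO./.XX/..O]+0 (0,2)[.OX/.XX/..O]+1* (1,0)[.O./XXX/..O]+1 (2,0)[.O./.XX/X.O]+1 (2,1)[.O./.XX/.XO]+0
p2 O@[.OX/.XX/..O]: (0,0)[OOX/.XX/..O]-1* (1,0)[.OX/OXX/..O]-1 (2,0)[.OX/.XX/O.O]-1 (2,1)[.OX/.XX/.OO]-1
p3 X@[OOX/.XX/..O]: (1,0)[OOX/XXX/..O]+1* (2,0)[OOX/.XX/X.O]+1 (2,1)[OOX/.XX/.XO]+1
p4 O@[OOX/XXX/..O] terminal -1; root [.O./.XX/..O] d5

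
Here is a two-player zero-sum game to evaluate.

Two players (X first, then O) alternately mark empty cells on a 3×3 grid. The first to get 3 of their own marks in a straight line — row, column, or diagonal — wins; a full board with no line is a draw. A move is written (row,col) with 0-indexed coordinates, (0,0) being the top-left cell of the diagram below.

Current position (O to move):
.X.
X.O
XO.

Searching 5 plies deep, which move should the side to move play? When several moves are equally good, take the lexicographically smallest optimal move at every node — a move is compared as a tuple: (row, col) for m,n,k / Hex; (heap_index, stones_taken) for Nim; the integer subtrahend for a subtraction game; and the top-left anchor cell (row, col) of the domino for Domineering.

ply 1, O at .X./X.O/XO. | (0,0)=+0→OX./X.O/XO.*; (0,2)=-1→.XO/X.O/XO.; (1,1)=-1→.X./XOO/XO.; (2,2)=-1→.X./X.O/XOO
ply 2, X at OX./X.O/XO. | (0,2)=+0→OXX/X.O/XO.*; (1,1)=+0→OX./XXO/XO.; (2,2)=+0→OX./X.O/XOX
ply 3, O at OXX/X.O/XO. | (1,1)=+0→OXX/XOO/XO.*; (2,2)=-1→OXX/X.O/XOO
ply 4, X at OXX/XOO/XO. | (2,2)=+0→OXX/XOO/XOX*
ply 5: OXX/XOO/XOX is terminal +0 (O); from .X./X.O/XO. depth 5

O's best at [.X./X.O/XO.]: (0,0)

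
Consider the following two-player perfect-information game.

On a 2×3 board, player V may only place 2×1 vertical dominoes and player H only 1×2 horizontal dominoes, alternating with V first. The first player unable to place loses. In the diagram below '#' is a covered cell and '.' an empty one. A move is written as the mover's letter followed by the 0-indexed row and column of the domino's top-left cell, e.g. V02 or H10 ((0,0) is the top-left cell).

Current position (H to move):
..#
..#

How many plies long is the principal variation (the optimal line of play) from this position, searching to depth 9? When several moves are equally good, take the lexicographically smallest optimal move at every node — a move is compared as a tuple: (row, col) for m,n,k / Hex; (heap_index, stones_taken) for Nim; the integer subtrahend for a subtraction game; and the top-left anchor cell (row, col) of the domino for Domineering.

p1 H@[..#/..#]: H00[###/..#]+1* H10[..#/###]+1
p2 V@[###/..#] terminal -1; root [..#/..#] d9

PV length from [..#/..#]: 1 ply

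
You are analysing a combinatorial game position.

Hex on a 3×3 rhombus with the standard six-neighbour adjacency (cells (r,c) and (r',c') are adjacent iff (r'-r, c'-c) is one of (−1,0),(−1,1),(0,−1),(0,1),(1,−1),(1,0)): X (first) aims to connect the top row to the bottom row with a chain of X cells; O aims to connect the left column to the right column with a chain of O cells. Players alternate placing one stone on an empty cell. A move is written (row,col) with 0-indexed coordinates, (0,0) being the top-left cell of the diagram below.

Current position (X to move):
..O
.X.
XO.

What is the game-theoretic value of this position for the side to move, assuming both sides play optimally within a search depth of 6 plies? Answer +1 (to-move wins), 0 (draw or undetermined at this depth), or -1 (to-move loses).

p1 X@[..O/.X./XO.]: (0,0)[X.O/.X./XO.]+1* (0,1)[.XO/.X./XO.]+1 (1,0)[..O/XX./XO.]+1 (1,2)[..O/.XX/XO.]-1 (2,2)[..O/.X./XOX]-1
p2 O@[X.O/.X./XO.]: (0,1)[XOO/.X./XO.]-1* (1,0)[X.O/OX./XO.]-1 (1,2)[X.O/.XO/XO.]-1 (2,2)[X.O/.X./XOO]-1
p3 X@[XOO/.X./XO.]: (1,0)[XOO/XX./XO.]+1* (1,2)[XOO/.XX/XO.]-1 (2,2)[XOO/.X./XOX]-1
p4 O@[XOO/XX./XO.] terminal -1; root [..O/.X./XO.] d6

value(..O/.X./XO., X) = +1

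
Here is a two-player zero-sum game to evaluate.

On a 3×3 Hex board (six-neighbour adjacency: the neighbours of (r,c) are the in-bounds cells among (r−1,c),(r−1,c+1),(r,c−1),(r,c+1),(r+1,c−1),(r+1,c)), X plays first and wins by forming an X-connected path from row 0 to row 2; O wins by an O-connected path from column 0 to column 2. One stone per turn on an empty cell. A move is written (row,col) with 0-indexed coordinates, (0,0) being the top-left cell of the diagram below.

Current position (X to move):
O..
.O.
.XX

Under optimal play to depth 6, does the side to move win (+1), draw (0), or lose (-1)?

ply 1, X at O../.O./.XX | (0,1)=-1→OX./.O./.XX*; (0,2)=-1→O.X/.O./.XX; (1,0)=-1→O../XO./.XX; (1,2)=-1→O../.OX/.XX; (2,0)=-1→O../.O./XXX
ply 2, O at OX./.O./.XX | (0,2)=+1→OXO/.O./.XX*; (1,0)=+1→OX./OO./.XX; (1,2)=+1→OX./.OO/.XX; (2,0)=+1→OX./.O./OXX
ply 3, X at OXO/.O./.XX | (1,0)=-1→OXO/XO./.XX*; (1,2)=-1→OXO/.OX/.XX; (2,0)=-1→OXO/.O./XXX
ply 4, O at OXO/XO./.XX | (1,2)=-1→OXO/XOO/.XX; (2,0)=+1→OXO/XO./OXX*
ply 5: OXO/XO./OXX is terminal -1 (X); from O../.O./.XX depth 6

value(O../.O./.XX, X) = -1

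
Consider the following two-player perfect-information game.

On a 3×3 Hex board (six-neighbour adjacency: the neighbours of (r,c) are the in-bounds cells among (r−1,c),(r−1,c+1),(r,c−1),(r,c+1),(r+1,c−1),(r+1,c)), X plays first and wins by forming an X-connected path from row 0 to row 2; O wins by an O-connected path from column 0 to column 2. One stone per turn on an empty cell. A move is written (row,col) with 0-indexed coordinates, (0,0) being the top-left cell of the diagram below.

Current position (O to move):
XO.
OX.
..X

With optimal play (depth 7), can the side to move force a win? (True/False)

O winning at [XO./OX./..X]: True

ply 1, O at XO./OX./..X | (0,2)=+1→XOO/OX./..X*; (1,2)=-1→XO./OXO/..X; (2,0)=-1→XO./OX./O.X; (2,1)=-1→XO./OX./.OX
ply 2: XOO/OX./..X is terminal -1 (X); from XO./OX./..X depth 7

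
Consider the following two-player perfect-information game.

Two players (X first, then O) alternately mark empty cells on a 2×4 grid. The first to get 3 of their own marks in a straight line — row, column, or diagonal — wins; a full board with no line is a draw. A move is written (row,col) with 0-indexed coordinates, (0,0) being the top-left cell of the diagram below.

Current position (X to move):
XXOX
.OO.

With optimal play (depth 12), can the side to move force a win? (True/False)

X winning at [XXOX/.OO.]: False

[XXOX/.OO.] X move#1: (1,0):-1/XXOX/XOO.*, (1,3):-1/XXOX/.OOX
[XXOX/XOO.] O move#2: (1,3):+1/XXOX/XOOO*
[XXOX/XOOO] end (terminal -1, X#3); searched XXOX/.OO. to 12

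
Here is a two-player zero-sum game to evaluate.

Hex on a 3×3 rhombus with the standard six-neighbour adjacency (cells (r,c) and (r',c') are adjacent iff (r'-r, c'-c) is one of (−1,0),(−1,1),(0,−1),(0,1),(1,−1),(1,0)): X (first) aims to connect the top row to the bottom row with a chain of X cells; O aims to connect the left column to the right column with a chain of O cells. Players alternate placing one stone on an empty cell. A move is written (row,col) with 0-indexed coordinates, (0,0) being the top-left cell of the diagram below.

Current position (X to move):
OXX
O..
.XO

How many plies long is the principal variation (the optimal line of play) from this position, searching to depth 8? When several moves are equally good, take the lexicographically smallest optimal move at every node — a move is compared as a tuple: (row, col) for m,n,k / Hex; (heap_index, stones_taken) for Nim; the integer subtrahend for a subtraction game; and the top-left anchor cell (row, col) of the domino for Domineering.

ply 1, X at OXX/O../.XO | (1,1)=+1→OXX/OX./.XO*; (1,2)=+1→OXX/O.X/.XO; (2,0)=+1→OXX/O../XXO
ply 2: OXX/OX./.XO is terminal -1 (O); from OXX/O../.XO depth 8

PV length from [OXX/O../.XO]: 1 ply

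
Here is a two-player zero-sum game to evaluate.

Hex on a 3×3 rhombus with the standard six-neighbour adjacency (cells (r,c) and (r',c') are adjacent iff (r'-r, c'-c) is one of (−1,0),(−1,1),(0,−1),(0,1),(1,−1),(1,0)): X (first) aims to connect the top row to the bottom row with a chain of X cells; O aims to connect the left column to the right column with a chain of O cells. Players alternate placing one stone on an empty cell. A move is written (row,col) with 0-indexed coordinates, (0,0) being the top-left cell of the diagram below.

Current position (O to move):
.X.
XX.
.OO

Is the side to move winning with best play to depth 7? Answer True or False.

O winning at [.X./XX./.OO]: True

p1 O@[.X./XX./.OO]: (0,0)[OX./XX./.OO]-1 (0,2)[.XO/XX./.OO]-1 (1,2)[.X./XXO/.OO]-1 (2,0)[.X./XX./OOO]+1*
p2 X@[.X./XX./OOO] terminal -1; root [.X./XX./.OO] d7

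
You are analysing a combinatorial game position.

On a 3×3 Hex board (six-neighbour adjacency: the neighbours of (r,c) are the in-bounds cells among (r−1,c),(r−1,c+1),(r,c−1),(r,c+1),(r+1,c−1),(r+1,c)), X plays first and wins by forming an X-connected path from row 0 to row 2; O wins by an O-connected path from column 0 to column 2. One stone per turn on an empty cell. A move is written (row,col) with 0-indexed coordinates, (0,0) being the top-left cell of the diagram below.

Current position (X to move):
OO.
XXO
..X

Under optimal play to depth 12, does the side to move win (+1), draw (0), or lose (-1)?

ply 1, X at OO./XXO/..X | (0,2)=+1→OOX/XXO/..X*; (2,0)=-1→OO./XXO/X.X; (2,1)=-1→OO./XXO/.XX
ply 2, O at OOX/XXO/..X | (2,0)=-1→OOX/XXO/O.X*; (2,1)=-1→OOX/XXO/.OX
ply 3, X at OOX/XXO/O.X | (2,1)=+1→OOX/XXO/OXX*
ply 4: OOX/XXO/OXX is terminal -1 (O); from OO./XXO/..X depth 12

value(OO./XXO/..X, X) = +1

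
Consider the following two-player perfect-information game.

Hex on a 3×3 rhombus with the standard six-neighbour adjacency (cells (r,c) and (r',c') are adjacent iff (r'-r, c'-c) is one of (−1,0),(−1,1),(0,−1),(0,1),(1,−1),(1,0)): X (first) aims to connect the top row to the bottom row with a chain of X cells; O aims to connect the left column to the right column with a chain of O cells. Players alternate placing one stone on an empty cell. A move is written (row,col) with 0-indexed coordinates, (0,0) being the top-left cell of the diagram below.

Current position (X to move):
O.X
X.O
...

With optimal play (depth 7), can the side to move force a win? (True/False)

X winning at [O.X/X.O/...]: True

p1 X@[O.X/X.O/...]: (0,1)[OXX/X.O/...]-1 (1,1)[O.X/XXO/...]+1* (2,0)[O.X/X.O/X..]+1 (2,1)[O.X/X.O/.X.]-1 (2,2)[O.X/X.O/..X]-1
p2 O@[O.X/XXO/...]: (0,1)[OOX/XXO/...]-1* (2,0)[O.X/XXO/O..]-1 (2,1)[O.X/XXO/.O.]-1 (2,2)[O.X/XXO/..O]-1
p3 X@[OOX/XXO/...]: (2,0)[OOX/XXO/X..]+1* (2,1)[OOX/XXO/.X.]+1 (2,2)[OOX/XXO/..X]+1
p4 O@[OOX/XXO/X..] terminal -1; root [O.X/X.O/...] d7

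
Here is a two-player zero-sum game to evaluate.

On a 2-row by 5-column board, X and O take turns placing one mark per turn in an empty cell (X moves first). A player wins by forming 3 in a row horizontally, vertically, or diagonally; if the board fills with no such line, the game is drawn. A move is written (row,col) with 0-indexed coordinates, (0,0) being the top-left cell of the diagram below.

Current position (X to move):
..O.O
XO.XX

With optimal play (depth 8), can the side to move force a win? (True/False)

ply 1, X at ..O.O/XO.XX | (0,0)=-1→X.O.O/XO.XX; (0,1)=-1→.XO.O/XO.XX; (0,3)=+0→..OXO/XO.XX; (1,2)=+1→..O.O/XOXXX*
ply 2: ..O.O/XOXXX is terminal -1 (O); from ..O.O/XO.XX depth 8

X winning at [..O.O/XO.XX]: True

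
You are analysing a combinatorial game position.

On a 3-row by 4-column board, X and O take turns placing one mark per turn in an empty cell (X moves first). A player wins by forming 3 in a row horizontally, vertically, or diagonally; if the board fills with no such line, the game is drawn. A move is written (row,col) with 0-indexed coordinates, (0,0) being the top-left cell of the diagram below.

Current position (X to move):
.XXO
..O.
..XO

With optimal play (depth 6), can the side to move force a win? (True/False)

ply 1, X at .XXO/..O./..XO | (0,0)=+1→XXXO/..O./..XO*; (1,0)=-1→.XXO/X.O./..XO; (1,1)=-1→.XXO/.XO./..XO; (1,3)=-1→.XXO/..OX/..XO; (2,0)=-1→.XXO/..O./X.XO; (2,1)=-1→.XXO/..O./.XXO
ply 2: XXXO/..O./..XO is terminal -1 (O); from .XXO/..O./..XO depth 6

X winning at [.XXO/..O./..XO]: True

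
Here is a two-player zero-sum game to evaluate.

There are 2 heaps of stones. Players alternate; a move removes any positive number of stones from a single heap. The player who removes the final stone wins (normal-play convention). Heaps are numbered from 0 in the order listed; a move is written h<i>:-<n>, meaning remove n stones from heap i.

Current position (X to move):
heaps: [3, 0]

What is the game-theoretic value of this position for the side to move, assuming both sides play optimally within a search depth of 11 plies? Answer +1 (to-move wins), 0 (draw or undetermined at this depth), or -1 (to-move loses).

p1 X@[(3,0)]: h0:-1[(2,0)]-1 h0:-2[(1,0)]-1 h0:-3[(0,0)]+1*
p2 O@[(0,0)] terminal -1; root [(3,0)] d11

value((3,0), X) = +1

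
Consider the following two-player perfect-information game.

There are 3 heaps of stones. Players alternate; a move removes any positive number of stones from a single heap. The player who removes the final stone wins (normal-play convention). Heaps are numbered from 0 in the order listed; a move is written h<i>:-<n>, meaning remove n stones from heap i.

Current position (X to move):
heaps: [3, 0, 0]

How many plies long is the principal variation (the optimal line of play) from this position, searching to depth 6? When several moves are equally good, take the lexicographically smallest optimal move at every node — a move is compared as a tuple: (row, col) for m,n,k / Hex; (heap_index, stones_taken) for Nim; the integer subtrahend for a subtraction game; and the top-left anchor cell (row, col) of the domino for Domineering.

[(3,0,0)] X move#1: h0:-1:-1/(2,0,0), h0:-2:-1/(1,0,0), h0:-3:+1/(0,0,0)*
[(0,0,0)] end (terminal -1, O#2); searched (3,0,0) to 6

PV length from [(3,0,0)]: 1 ply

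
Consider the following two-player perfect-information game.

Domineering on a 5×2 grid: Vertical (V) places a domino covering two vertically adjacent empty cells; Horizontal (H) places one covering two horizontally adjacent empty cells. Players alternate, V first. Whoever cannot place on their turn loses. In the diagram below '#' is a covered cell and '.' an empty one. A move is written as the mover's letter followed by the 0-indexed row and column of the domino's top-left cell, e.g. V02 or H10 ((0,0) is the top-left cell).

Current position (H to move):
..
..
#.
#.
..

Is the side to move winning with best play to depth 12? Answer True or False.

H winning at [../../#./#./..]: True

p1 H@[../../#./#./..]: H00[##/../#./#./..]+1* H10[../##/#./#./..]+1 H40[../../#./#./##]-1
p2 V@[##/../#./#./..]: V11[##/.#/##/#./..]-1* V21[##/../##/##/..]-1 V31[##/../#./##/.#]-1
p3 H@[##/.#/##/#./..]: H40[##/.#/##/#./##]+1*
p4 V@[##/.#/##/#./##] terminal -1; root [../../#./#./..] d12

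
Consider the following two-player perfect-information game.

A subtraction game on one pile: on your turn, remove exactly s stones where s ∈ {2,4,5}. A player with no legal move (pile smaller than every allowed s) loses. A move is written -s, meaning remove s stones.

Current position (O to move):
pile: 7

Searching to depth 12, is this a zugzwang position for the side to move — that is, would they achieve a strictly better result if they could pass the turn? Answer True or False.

[7] O move#1: -2:-1/5*, -4:-1/3, -5:-1/2
[5] X move#2: -2:-1/3, -4:+1/1*, -5:+1/0
[1] end (terminal -1, O#3); searched 7 to 12
suppose O passes — search the same position with X to move:
pass> [7] X move#1: -2:-1/5*, -4:-1/3, -5:-1/2
pass> [5] O move#2: -2:-1/3, -4:+1/1*, -5:+1/0
pass> [1] end (terminal -1, X#3); searched 7 to 12
for O: play -1, pass +1

zugzwang(7, O) = True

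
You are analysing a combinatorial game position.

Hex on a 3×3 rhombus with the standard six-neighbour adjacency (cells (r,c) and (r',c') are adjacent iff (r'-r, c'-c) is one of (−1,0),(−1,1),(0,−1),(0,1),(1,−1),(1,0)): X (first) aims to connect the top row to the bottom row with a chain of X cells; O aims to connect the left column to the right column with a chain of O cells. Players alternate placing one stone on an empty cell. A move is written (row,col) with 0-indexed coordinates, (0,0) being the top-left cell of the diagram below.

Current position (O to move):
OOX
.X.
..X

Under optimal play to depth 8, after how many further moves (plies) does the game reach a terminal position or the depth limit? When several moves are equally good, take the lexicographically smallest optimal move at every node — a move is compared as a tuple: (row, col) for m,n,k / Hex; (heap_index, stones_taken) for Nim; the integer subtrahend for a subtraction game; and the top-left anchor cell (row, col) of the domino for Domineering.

[OOX/.X./..X] O move#1: (1,0):-1/OOX/OX./..X*, (1,2):-1/OOX/.XO/..X, (2,0):-1/OOX/.X./O.X, (2,1):-1/OOX/.X./.OX
[OOX/OX./..X] X move#2: (1,2):+1/OOX/OXX/..X*, (2,0):+1/OOX/OX./X.X, (2,1):+1/OOX/OX./.XX
[OOX/OXX/..X] end (terminal -1, O#3); searched OOX/.X./..X to 8

PV length from [OOX/.X./..X]: 2 plies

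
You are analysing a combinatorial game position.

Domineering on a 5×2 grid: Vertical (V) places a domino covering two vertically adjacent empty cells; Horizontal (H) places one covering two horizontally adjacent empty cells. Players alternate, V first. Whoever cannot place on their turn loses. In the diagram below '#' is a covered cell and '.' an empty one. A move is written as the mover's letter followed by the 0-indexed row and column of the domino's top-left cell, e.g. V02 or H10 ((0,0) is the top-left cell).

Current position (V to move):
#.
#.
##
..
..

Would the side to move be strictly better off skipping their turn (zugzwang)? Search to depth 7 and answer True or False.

zugzwang(#./#./##/../.., V) = False

p1 V@[#./#./##/../..]: V01[##/##/##/../..]-1 V30[#./#./##/#./#.]+1* V31[#./#./##/.#/.#]+1
p2 H@[#./#./##/#./#.] terminal -1; root [#./#./##/../..] d7
pass branch (H moves first from the same position):
  | p1 H@[#./#./##/../..]: H30[#./#./##/##/..]+1* H40[#./#./##/../##]+1
  | p2 V@[#./#./##/##/..]: V01[##/##/##/##/..]-1*
  | p3 H@[##/##/##/##/..]: H40[##/##/##/##/##]+1*
  | p4 V@[##/##/##/##/##] terminal -1; root [#./#./##/../..] d7
V moving scores +1; V passing scores -1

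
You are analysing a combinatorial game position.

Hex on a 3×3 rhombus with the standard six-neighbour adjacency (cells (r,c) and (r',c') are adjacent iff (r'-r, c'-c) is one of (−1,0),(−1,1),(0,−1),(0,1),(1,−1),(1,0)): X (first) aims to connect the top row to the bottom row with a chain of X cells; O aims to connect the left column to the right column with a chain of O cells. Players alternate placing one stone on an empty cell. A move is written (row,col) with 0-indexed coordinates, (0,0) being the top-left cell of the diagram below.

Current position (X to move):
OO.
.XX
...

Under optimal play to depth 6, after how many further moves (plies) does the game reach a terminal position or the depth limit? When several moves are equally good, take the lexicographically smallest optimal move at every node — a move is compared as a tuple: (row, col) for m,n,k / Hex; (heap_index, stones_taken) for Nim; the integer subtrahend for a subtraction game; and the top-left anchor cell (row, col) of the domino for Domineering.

[OO./.XX/...] X move#1: (0,2):+1/OOX/.XX/...*, (1,0):-1/OO./XXX/..., (2,0):-1/OO./.XX/X.., (2,1):-1/OO./.XX/.X., (2,2):-1/OO./.XX/..X
[OOX/.XX/...] O move#2: (1,0):-1/OOX/OXX/...*, (2,0):-1/OOX/.XX/O.., (2,1):-1/OOX/.XX/.O., (2,2):-1/OOX/.XX/..O
[OOX/OXX/...] X move#3: (2,0):+1/OOX/OXX/X..*, (2,1):+1/OOX/OXX/.X., (2,2):+1/OOX/OXX/..X
[OOX/OXX/X..] end (terminal -1, O#4); searched OO./.XX/... to 6

PV length from [OO./.XX/...]: 3 plies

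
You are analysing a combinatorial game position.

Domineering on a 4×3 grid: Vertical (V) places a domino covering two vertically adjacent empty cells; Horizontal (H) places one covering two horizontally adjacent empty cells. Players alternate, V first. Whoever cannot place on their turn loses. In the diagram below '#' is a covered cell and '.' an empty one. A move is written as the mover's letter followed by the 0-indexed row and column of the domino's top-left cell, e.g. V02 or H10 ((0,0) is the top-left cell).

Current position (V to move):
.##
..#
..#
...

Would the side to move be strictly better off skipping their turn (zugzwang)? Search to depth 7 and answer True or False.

zugzwang(.##/..#/..#/..., V) = False

[.##/..#/..#/...] V move#1: V00:-1/###/#.#/..#/..., V10:+1/.##/#.#/#.#/...*, V11:+1/.##/.##/.##/..., V20:+1/.##/..#/#.#/#.., V21:+1/.##/..#/.##/.#.
[.##/#.#/#.#/...] H move#2: H30:-1/.##/#.#/#.#/##.*, H31:-1/.##/#.#/#.#/.##
[.##/#.#/#.#/##.] V move#3: V11:+1/.##/###/###/##.*
[.##/###/###/##.] end (terminal -1, H#4); searched .##/..#/..#/... to 7
pass branch (H moves first from the same position):
  | [.##/..#/..#/...] H move#1: H10:-1/.##/###/..#/..., H20:+1/.##/..#/###/...*, H30:-1/.##/..#/..#/##., H31:-1/.##/..#/..#/.##
  | [.##/..#/###/...] V move#2: V00:-1/###/#.#/###/...*
  | [###/#.#/###/...] H move#3: H30:+1/###/#.#/###/##.*, H31:+1/###/#.#/###/.##
  | [###/#.#/###/##.] end (terminal -1, V#4); searched .##/..#/..#/... to 7
V moving scores +1; V passing scores -1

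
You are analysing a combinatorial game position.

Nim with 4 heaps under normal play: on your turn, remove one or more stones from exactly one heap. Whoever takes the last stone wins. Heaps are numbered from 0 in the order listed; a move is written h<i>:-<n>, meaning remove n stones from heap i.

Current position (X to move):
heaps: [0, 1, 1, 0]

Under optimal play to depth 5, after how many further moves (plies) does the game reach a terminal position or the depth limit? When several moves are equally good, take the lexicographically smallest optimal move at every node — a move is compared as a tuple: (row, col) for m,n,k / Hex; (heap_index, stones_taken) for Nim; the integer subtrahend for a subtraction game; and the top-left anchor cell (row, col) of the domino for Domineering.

PV length from [(0,1,1,0)]: 2 plies

[(0,1,1,0)] X move#1: h1:-1:-1/(0,0,1,0)*, h2:-1:-1/(0,1,0,0)
[(0,0,1,0)] O move#2: h2:-1:+1/(0,0,0,0)*
[(0,0,0,0)] end (terminal -1, X#3); searched (0,1,1,0) to 5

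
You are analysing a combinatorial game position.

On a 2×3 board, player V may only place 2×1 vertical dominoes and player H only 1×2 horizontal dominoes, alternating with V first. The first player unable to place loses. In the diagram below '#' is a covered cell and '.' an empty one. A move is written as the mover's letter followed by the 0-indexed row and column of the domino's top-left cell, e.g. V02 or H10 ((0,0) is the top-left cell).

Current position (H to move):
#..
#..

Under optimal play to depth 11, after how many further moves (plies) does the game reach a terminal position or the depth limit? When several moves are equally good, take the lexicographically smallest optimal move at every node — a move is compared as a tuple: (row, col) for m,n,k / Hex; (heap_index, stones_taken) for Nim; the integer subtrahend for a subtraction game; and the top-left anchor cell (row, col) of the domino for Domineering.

p1 H@[#../#..]: H01[###/#..]+1* H11[#../###]+1
p2 V@[###/#..] terminal -1; root [#../#..] d11

PV length from [#../#..]: 1 ply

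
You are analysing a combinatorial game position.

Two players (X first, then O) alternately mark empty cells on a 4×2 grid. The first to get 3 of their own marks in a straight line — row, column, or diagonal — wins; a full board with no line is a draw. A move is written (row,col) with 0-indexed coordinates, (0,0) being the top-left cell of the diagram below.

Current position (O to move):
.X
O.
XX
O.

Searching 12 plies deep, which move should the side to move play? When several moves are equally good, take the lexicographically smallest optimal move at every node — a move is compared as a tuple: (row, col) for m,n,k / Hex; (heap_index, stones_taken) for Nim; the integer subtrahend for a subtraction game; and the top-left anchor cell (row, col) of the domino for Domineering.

p1 O@[.X/O./XX/O.]: (0,0)[OX/O./XX/O.]-1 (1,1)[.X/OO/XX/O.]+0* (3,1)[.X/O./XX/OO]-1
p2 X@[.X/OO/XX/O.]: (0,0)[XX/OO/XX/O.]+0* (3,1)[.X/OO/XX/OX]+0
p3 O@[XX/OO/XX/O.]: (3,1)[XX/OO/XX/OO]+0*
p4 X@[XX/OO/XX/OO] terminal +0; root [.X/O./XX/O.] d12

O's best at [.X/O./XX/O.]: (1,1)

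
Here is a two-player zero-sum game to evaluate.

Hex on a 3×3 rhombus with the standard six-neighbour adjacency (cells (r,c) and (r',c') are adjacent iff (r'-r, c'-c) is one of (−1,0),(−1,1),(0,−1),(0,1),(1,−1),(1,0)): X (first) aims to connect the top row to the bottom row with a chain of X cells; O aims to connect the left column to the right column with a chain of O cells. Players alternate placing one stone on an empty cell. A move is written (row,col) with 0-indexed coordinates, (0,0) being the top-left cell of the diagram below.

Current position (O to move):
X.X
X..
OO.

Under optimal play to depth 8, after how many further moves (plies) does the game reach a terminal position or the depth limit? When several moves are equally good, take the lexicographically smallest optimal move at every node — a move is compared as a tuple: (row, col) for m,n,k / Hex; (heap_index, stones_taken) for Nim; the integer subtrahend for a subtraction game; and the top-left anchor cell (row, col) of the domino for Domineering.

ply 1, O at X.X/X../OO. | (0,1)=+1→XOX/X../OO.*; (1,1)=+1→X.X/XO./OO.; (1,2)=+1→X.X/X.O/OO.; (2,2)=+1→X.X/X../OOO
ply 2, X at XOX/X../OO. | (1,1)=-1→XOX/XX./OO.*; (1,2)=-1→XOX/X.X/OO.; (2,2)=-1→XOX/X../OOX
ply 3, O at XOX/XX./OO. | (1,2)=+1→XOX/XXO/OO.*; (2,2)=+1→XOX/XX./OOO
ply 4: XOX/XXO/OO. is terminal -1 (X); from X.X/X../OO. depth 8

PV length from [X.X/X../OO.]: 3 plies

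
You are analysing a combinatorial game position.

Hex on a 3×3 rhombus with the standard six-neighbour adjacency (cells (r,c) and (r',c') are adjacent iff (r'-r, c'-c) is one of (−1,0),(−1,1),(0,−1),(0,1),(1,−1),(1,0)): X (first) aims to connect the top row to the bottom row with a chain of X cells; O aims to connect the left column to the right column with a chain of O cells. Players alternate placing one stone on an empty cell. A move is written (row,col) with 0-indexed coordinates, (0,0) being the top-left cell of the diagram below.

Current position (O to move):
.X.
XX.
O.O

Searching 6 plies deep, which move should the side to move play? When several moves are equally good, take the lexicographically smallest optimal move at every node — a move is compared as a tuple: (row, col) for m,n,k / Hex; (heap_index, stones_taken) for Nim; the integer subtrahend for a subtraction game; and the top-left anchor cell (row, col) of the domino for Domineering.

O's best at [.X./XX./O.O]: (2,1)

ply 1, O at .X./XX./O.O | (0,0)=-1→OX./XX./O.O; (0,2)=-1→.XO/XX./O.O; (1,2)=-1→.X./XXO/O.O; (2,1)=+1→.X./XX./OOO*
ply 2: .X./XX./OOO is terminal -1 (X); from .X./XX./O.O depth 6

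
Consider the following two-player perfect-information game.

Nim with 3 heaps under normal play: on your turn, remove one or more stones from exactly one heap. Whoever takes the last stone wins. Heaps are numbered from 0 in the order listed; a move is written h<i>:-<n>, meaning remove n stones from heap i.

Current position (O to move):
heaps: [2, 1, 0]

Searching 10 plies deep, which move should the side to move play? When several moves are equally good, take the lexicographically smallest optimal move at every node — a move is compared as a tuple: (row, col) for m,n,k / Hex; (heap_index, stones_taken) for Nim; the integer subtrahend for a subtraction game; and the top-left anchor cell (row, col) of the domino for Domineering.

p1 O@[(2,1,0)]: h0:-1[(1,1,0)]+1* h0:-2[(0,1,0)]-1 h1:-1[(2,0,0)]-1
p2 X@[(1,1,0)]: h0:-1[(0,1,0)]-1* h1:-1[(1,0,0)]-1
p3 O@[(0,1,0)]: h1:-1[(0,0,0)]+1*
p4 X@[(0,0,0)] terminal -1; root [(2,1,0)] d10

O's best at [(2,1,0)]: h0:-1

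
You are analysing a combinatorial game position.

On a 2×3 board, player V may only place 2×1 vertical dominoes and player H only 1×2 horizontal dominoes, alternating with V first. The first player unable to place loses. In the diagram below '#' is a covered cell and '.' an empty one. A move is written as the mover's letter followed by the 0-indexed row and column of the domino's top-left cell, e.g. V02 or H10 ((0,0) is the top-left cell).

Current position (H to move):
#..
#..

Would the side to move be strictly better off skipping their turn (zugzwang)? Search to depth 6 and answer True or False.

zugzwang(#../#.., H) = False

[#../#..] H move#1: H01:+1/###/#..*, H11:+1/#../###
[###/#..] end (terminal -1, V#2); searched #../#.. to 6
pass branch (V moves first from the same position):
  | [#../#..] V move#1: V01:+1/##./##.*, V02:+1/#.#/#.#
  | [##./##.] end (terminal -1, H#2); searched #../#.. to 6
H moving scores +1; H passing scores -1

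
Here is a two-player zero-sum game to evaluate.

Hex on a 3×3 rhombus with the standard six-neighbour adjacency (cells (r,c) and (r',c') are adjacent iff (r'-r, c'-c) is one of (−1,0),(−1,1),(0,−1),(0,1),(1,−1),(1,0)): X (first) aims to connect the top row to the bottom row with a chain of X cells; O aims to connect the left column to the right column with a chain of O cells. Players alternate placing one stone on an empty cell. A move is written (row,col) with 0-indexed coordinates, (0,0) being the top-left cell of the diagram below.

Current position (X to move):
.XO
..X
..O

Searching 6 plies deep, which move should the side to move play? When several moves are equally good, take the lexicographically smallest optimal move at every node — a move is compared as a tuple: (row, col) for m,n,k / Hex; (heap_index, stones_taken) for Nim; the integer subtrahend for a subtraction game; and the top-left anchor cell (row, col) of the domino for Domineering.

p1 X@[.XO/..X/..O]: (0,0)[XXO/..X/..O]-1 (1,0)[.XO/X.X/..O]-1 (1,1)[.XO/.XX/..O]+1* (2,0)[.XO/..X/X.O]+1 (2,1)[.XO/..X/.XO]-1
p2 O@[.XO/.XX/..O]: (0,0)[OXO/.XX/..O]-1* (1,0)[.XO/OXX/..O]-1 (2,0)[.XO/.XX/O.O]-1 (2,1)[.XO/.XX/.OO]-1
p3 X@[OXO/.XX/..O]: (1,0)[OXO/XXX/..O]+1* (2,0)[OXO/.XX/X.O]+1 (2,1)[OXO/.XX/.XO]+1
p4 O@[OXO/XXX/..O]: (2,0)[OXO/XXX/O.O]-1* (2,1)[OXO/XXX/.OO]-1
p5 X@[OXO/XXX/O.O]: (2,1)[OXO/XXX/OXO]+1*
p6 O@[OXO/XXX/OXO] terminal -1; root [.XO/..X/..O] d6

X's best at [.XO/..X/..O]: (1,1)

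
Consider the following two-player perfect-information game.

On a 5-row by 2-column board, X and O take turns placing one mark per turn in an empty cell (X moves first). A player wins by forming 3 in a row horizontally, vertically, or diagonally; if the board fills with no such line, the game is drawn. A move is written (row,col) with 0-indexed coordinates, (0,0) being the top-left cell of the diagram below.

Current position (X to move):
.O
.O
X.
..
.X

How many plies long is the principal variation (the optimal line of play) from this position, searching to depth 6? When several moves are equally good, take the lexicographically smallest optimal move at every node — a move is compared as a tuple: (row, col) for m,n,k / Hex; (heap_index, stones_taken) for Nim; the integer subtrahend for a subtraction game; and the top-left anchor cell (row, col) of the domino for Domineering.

PV length from [.O/.O/X./../.X]: 5 plies

[.O/.O/X./../.X] X move#1: (0,0):-1/XO/.O/X./../.X, (1,0):-1/.O/XO/X./../.X, (2,1):+1/.O/.O/XX/../.X*, (3,0):-1/.O/.O/X./X./.X, (3,1):-1/.O/.O/X./.X/.X, (4,0):-1/.O/.O/X./../XX
[.O/.O/XX/../.X] O move#2: (0,0):-1/OO/.O/XX/../.X*, (1,0):-1/.O/OO/XX/../.X, (3,0):-1/.O/.O/XX/O./.X, (3,1):-1/.O/.O/XX/.O/.X, (4,0):-1/.O/.O/XX/../OX
[OO/.O/XX/../.X] X move#3: (1,0):+1/OO/XO/XX/../.X*, (3,0):+1/OO/.O/XX/X./.X, (3,1):+1/OO/.O/XX/.X/.X, (4,0):+1/OO/.O/XX/../XX
[OO/XO/XX/../.X] O move#4: (3,0):-1/OO/XO/XX/O./.X*, (3,1):-1/OO/XO/XX/.O/.X, (4,0):-1/OO/XO/XX/../OX
[OO/XO/XX/O./.X] X move#5: (3,1):+1/OO/XO/XX/OX/.X*, (4,0):+0/OO/XO/XX/O./XX
[OO/XO/XX/OX/.X] end (terminal -1, O#6); searched .O/.O/X./../.X to 6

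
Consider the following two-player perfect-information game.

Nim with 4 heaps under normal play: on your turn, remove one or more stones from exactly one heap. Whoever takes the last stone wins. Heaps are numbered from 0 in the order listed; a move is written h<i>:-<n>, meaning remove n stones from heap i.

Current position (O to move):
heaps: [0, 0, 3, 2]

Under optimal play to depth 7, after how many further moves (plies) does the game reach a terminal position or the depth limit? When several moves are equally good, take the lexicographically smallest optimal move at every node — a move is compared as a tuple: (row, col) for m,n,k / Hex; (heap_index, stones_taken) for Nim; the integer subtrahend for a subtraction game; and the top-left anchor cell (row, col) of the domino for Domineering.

ply 1, O at (0,0,3,2) | h2:-1=+1→(0,0,2,2)*; h2:-2=-1→(0,0,1,2); h2:-3=-1→(0,0,0,2); h3:-1=-1→(0,0,3,1); h3:-2=-1→(0,0,3,0)
ply 2, X at (0,0,2,2) | h2:-1=-1→(0,0,1,2)*; h2:-2=-1→(0,0,0,2); h3:-1=-1→(0,0,2,1); h3:-2=-1→(0,0,2,0)
ply 3, O at (0,0,1,2) | h2:-1=-1→(0,0,0,2); h3:-1=+1→(0,0,1,1)*; h3:-2=-1→(0,0,1,0)
ply 4, X at (0,0,1,1) | h2:-1=-1→(0,0,0,1)*; h3:-1=-1→(0,0,1,0)
ply 5, O at (0,0,0,1) | h3:-1=+1→(0,0,0,0)*
ply 6: (0,0,0,0) is terminal -1 (X); from (0,0,3,2) depth 7

PV length from [(0,0,3,2)]: 5 plies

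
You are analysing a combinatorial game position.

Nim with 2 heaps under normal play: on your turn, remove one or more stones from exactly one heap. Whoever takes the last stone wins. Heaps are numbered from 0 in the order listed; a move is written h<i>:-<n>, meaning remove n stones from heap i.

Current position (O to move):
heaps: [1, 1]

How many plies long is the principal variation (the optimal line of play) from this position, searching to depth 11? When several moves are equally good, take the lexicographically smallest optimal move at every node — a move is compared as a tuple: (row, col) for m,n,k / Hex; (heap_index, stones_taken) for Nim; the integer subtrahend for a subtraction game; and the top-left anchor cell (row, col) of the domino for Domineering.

PV length from [(1,1)]: 2 plies

ply 1, O at (1,1) | h0:-1=-1→(0,1)*; h1:-1=-1→(1,0)
ply 2, X at (0,1) | h1:-1=+1→(0,0)*
ply 3: (0,0) is terminal -1 (O); from (1,1) depth 11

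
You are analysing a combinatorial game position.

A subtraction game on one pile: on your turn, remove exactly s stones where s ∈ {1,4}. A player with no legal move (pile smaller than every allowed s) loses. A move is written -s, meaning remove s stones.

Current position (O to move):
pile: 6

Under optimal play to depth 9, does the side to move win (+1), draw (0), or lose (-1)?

value(6, O) = +1

p1 O@[6]: -1[5]+1* -4[2]+1
p2 X@[5]: -1[4]-1* -4[1]-1
p3 O@[4]: -1[3]-1 -4[0]+1*
p4 X@[0] terminal -1; root [6] d9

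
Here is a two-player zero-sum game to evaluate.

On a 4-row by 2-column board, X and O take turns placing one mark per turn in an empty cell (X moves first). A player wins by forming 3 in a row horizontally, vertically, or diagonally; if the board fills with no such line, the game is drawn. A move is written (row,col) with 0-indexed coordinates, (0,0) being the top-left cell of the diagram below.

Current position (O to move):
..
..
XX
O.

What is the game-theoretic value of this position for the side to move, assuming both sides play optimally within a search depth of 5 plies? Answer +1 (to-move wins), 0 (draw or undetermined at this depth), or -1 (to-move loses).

value(../../XX/O., O) = 0

ply 1, O at ../../XX/O. | (0,0)=-1→O./../XX/O.; (0,1)=+0→.O/../XX/O.*; (1,0)=-1→../O./XX/O.; (1,1)=+0→../.O/XX/O.; (3,1)=+0→../../XX/OO
ply 2, X at .O/../XX/O. | (0,0)=+0→XO/../XX/O.*; (1,0)=+0→.O/X./XX/O.; (1,1)=+0→.O/.X/XX/O.; (3,1)=+0→.O/../XX/OX
ply 3, O at XO/../XX/O. | (1,0)=+0→XO/O./XX/O.*; (1,1)=-1→XO/.O/XX/O.; (3,1)=-1→XO/../XX/OO
ply 4, X at XO/O./XX/O. | (1,1)=+0→XO/OX/XX/O.*; (3,1)=+0→XO/O./XX/OX
ply 5, O at XO/OX/XX/O. | (3,1)=+0→XO/OX/XX/OO*
ply 6: XO/OX/XX/OO is terminal +0 (X); from ../../XX/O. depth 5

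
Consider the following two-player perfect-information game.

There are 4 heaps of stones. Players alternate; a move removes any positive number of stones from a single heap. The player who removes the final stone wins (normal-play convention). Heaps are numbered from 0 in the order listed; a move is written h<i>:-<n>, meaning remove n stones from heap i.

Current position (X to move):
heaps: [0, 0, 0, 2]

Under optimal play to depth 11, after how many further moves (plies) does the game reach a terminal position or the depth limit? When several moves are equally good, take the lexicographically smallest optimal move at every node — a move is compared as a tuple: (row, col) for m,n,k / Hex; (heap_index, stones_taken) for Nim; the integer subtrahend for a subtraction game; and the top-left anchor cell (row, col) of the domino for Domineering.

ply 1, X at (0,0,0,2) | h3:-1=-1→(0,0,0,1); h3:-2=+1→(0,0,0,0)*
ply 2: (0,0,0,0) is terminal -1 (O); from (0,0,0,2) depth 11

PV length from [(0,0,0,2)]: 1 ply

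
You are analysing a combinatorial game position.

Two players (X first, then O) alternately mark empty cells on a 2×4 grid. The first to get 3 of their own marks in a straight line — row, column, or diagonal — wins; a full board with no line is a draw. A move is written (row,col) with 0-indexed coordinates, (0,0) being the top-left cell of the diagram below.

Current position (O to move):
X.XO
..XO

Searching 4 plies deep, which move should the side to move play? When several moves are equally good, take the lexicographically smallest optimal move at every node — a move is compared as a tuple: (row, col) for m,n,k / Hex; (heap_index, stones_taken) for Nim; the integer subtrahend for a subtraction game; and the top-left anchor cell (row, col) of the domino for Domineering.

O's best at [X.XO/..XO]: (0,1)

p1 O@[X.XO/..XO]: (0,1)[XOXO/..XO]+0* (1,0)[X.XO/O.XO]-1 (1,1)[X.XO/.OXO]-1
p2 X@[XOXO/..XO]: (1,0)[XOXO/X.XO]+0* (1,1)[XOXO/.XXO]+0
p3 O@[XOXO/X.XO]: (1,1)[XOXO/XOXO]+0*
p4 X@[XOXO/XOXO] terminal +0; root [X.XO/..XO] d4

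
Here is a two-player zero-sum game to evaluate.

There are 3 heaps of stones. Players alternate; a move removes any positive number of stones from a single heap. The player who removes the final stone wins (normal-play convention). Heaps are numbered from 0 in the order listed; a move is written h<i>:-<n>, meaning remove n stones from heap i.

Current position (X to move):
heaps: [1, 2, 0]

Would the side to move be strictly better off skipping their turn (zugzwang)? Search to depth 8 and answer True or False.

ply 1, X at (1,2,0) | h0:-1=-1→(0,2,0); h1:-1=+1→(1,1,0)*; h1:-2=-1→(1,0,0)
ply 2, O at (1,1,0) | h0:-1=-1→(0,1,0)*; h1:-1=-1→(1,0,0)
ply 3, X at (0,1,0) | h1:-1=+1→(0,0,0)*
ply 4: (0,0,0) is terminal -1 (O); from (1,2,0) depth 8
pass branch (O moves first from the same position):
  | ply 1, O at (1,2,0) | h0:-1=-1→(0,2,0); h1:-1=+1→(1,1,0)*; h1:-2=-1→(1,0,0)
  | ply 2, X at (1,1,0) | h0:-1=-1→(0,1,0)*; h1:-1=-1→(1,0,0)
  | ply 3, O at (0,1,0) | h1:-1=+1→(0,0,0)*
  | ply 4: (0,0,0) is terminal -1 (X); from (1,2,0) depth 8
X moving scores +1; X passing scores -1

zugzwang((1,2,0), X) = False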